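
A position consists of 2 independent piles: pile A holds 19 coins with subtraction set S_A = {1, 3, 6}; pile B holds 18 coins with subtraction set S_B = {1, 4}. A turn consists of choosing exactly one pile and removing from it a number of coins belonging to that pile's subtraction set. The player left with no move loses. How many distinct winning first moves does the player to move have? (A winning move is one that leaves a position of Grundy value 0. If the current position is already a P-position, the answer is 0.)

0

Pile A, S = {1, 3, 6}:
G(0) = 0
G(1) = mex{0} = 1
G(2) = mex{1} = 0
G(3) = mex{0,0} = 1
G(4) = mex{1,1} = 0
G(5) = mex{0,0} = 1
G(6) = mex{1,1,0} = 2
G(7) = mex{2,0,1} = 3
G(8) = mex{3,1,0} = 2
G(9) = mex{2,2,1} = 0
G(10) = mex{0,3,0} = 1
G(11) = mex{1,2,1} = 0
G(12) = mex{0,0,2} = 1
G(13) = mex{1,1,3} = 0
G(14) = mex{0,0,2} = 1
G(15) = mex{1,1,0} = 2
G(16) = mex{2,0,1} = 3
G(17) = mex{3,1,0} = 2
G(18) = mex{2,2,1} = 0
G(19) = mex{0,3,0} = 1
G_A(19) = 1.
Pile B, S = {1, 4}:
n :  0  1  2  3  4  5  6  7  8  9 10 11 12 13 14 15 16 17 18
G :  0  1  0  1  2  0  1  0  1  2  0  1  0  1  2  0  1  0  1
G_B(18) = 1.
Combined Grundy value = 1 ⊕ 1 = 0.
A winning move leaves total XOR = 0, i.e. changes one component's Grundy value g to g ⊕ X where X is the current total.
Pile A: target g' = 1⊕0 = 1, but every legal move changes the Grundy value (mex property), so 0 moves.
Pile B: target g' = 1⊕0 = 1, but every legal move changes the Grundy value (mex property), so 0 moves.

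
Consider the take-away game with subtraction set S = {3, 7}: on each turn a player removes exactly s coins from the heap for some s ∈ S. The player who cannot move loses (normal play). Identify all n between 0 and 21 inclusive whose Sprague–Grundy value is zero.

n :  0  1  2  3  4  5  6  7  8  9 10 11 12 13 14 15 16 17 18 19 20 21
G :  0  0  0  1  1  1  0  2  2  1  0  0  0  1  1  1  0  2  2  1  0  0
P-positions are exactly the n with G(n) = 0.

0, 1, 2, 6, 10, 11, 12, 16, 20, 21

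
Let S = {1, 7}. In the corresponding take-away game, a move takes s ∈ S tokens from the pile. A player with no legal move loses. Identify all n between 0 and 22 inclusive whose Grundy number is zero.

0, 2, 4, 6, 8, 10, 12, 14, 16, 18, 20, 22

n :  0  1  2  3  4  5  6  7  8  9 10 11 12 13 14 15 16 17 18 19 20 21 22
G :  0  1  0  1  0  1  0  1  0  1  0  1  0  1  0  1  0  1  0  1  0  1  0
P-positions are exactly the n with G(n) = 0.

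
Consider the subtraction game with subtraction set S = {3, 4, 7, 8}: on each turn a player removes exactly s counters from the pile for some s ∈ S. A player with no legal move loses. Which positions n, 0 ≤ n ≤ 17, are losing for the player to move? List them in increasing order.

0, 1, 2, 11, 12, 13

n :  0  1  2  3  4  5  6  7  8  9 10 11 12 13 14 15 16 17
G :  0  0  0  1  1  1  2  2  2  3  3  0  0  0  1  1  1  2
P-positions are exactly the n with G(n) = 0.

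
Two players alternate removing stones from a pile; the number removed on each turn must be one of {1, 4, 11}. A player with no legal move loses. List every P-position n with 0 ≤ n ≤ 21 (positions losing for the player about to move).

0, 2, 5, 7, 10, 12, 15, 17, 20

n :  0  1  2  3  4  5  6  7  8  9 10 11 12 13 14 15 16 17 18 19 20 21
G :  0  1  0  1  2  0  1  0  1  2  0  1  0  1  2  0  1  0  1  2  0  1
P-positions are exactly the n with G(n) = 0.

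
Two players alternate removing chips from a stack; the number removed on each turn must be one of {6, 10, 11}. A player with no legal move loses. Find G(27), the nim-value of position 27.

1

G(0) = 0
G(1) = mex{} = 0
G(2) = mex{} = 0
G(3) = mex{} = 0
G(4) = mex{} = 0
G(5) = mex{} = 0
G(6) = mex{0} = 1
G(7) = mex{0} = 1
G(8) = mex{0} = 1
G(9) = mex{0} = 1
G(10) = mex{0,0} = 1
G(11) = mex{0,0,0} = 1
G(12) = mex{1,0,0} = 2
G(13) = mex{1,0,0} = 2
G(14) = mex{1,0,0} = 2
G(15) = mex{1,0,0} = 2
G(16) = mex{1,1,0} = 2
G(17) = mex{1,1,1} = 0
G(18) = mex{2,1,1} = 0
G(19) = mex{2,1,1} = 0
G(20) = mex{2,1,1} = 0
G(21) = mex{2,1,1} = 0
G(22) = mex{2,2,1} = 0
G(23) = mex{0,2,2} = 1
G(24) = mex{0,2,2} = 1
G(25) = mex{0,2,2} = 1
G(26) = mex{0,2,2} = 1
G(27) = mex{0,0,2} = 1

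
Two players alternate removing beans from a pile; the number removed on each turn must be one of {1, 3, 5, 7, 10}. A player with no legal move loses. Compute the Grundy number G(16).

G(0) = 0
G(1) = mex{0} = 1
G(2) = mex{1} = 0
G(3) = mex{0,0} = 1
G(4) = mex{1,1} = 0
G(5) = mex{0,0,0} = 1
G(6) = mex{1,1,1} = 0
G(7) = mex{0,0,0,0} = 1
G(8) = mex{1,1,1,1} = 0
G(9) = mex{0,0,0,0} = 1
G(10) = mex{1,1,1,1,0} = 2
G(11) = mex{2,0,0,0,1} = 3
G(12) = mex{3,1,1,1,0} = 2
G(13) = mex{2,2,0,0,1} = 3
G(14) = mex{3,3,1,1,0} = 2
G(15) = mex{2,2,2,0,1} = 3
G(16) = mex{3,3,3,1,0} = 2

2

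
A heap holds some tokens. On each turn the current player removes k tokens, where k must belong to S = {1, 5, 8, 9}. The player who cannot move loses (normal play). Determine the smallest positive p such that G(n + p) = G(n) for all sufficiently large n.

16

G(0) = 0
G(1) = mex{0} = 1
G(2) = mex{1} = 0
G(3) = mex{0} = 1
G(4) = mex{1} = 0
G(5) = mex{0,0} = 1
G(6) = mex{1,1} = 0
G(7) = mex{0,0} = 1
G(8) = mex{1,1,0} = 2
G(9) = mex{2,0,1,0} = 3
G(10) = mex{3,1,0,1} = 2
G(11) = mex{2,0,1,0} = 3
G(12) = mex{3,1,0,1} = 2
G(13) = mex{2,2,1,0} = 3
G(14) = mex{3,3,0,1} = 2
G(15) = mex{2,2,1,0} = 3
G(16) = mex{3,3,2,1} = 0
G(17) = mex{0,2,3,2} = 1
G(18) = mex{1,3,2,3} = 0
G(19) = mex{0,2,3,2} = 1
G(20) = mex{1,3,2,3} = 0
G(21) = mex{0,0,3,2} = 1
G(22) = mex{1,1,2,3} = 0
G(23) = mex{0,0,3,2} = 1
G(24) = mex{1,1,0,3} = 2
G(25) = mex{2,0,1,0} = 3
G(26) = mex{3,1,0,1} = 2
G(27) = mex{2,0,1,0} = 3
G(28) = mex{3,1,0,1} = 2
G(29) = mex{2,2,1,0} = 3
G(30) = mex{3,3,0,1} = 2
G(31) = mex{2,2,1,0} = 3
G(32) = mex{3,3,2,1} = 0
G(33) = mex{0,2,3,2} = 1
G(n+16) = G(n) holds for n = 0,…,8 (a full window of length max(S) = 9), so the sequence is purely periodic with period 16.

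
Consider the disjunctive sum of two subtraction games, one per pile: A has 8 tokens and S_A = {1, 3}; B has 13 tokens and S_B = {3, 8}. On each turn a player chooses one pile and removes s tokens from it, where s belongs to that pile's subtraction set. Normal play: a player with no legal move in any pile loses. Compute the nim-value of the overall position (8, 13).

0

Pile A, S = {1, 3}:
G(0) = 0
G(1) = mex{0} = 1
G(2) = mex{1} = 0
G(3) = mex{0,0} = 1
G(4) = mex{1,1} = 0
G(5) = mex{0,0} = 1
G(6) = mex{1,1} = 0
G(7) = mex{0,0} = 1
G(8) = mex{1,1} = 0
G_A(8) = 0.
Pile B, S = {3, 8}:
n :  0  1  2  3  4  5  6  7  8  9 10 11 12 13
G :  0  0  0  1  1  1  0  0  2  1  1  0  0  0
G_B(13) = 0.
Combined Grundy value = 0 ⊕ 0 = 0.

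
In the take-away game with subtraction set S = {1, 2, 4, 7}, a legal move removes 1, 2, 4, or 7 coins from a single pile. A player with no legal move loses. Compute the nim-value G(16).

G(0) = 0
G(1) = mex{0} = 1
G(2) = mex{1,0} = 2
G(3) = mex{2,1} = 0
G(4) = mex{0,2,0} = 1
G(5) = mex{1,0,1} = 2
G(6) = mex{2,1,2} = 0
G(7) = mex{0,2,0,0} = 1
G(8) = mex{1,0,1,1} = 2
G(9) = mex{2,1,2,2} = 0
G(10) = mex{0,2,0,0} = 1
G(11) = mex{1,0,1,1} = 2
G(12) = mex{2,1,2,2} = 0
G(13) = mex{0,2,0,0} = 1
G(14) = mex{1,0,1,1} = 2
G(15) = mex{2,1,2,2} = 0
G(16) = mex{0,2,0,0} = 1

1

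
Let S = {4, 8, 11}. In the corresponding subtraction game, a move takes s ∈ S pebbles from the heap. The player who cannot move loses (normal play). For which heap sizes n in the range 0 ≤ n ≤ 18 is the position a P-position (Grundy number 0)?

0, 1, 2, 3, 15, 16, 17, 18

G(0) = 0
G(1) = mex{} = 0
G(2) = mex{} = 0
G(3) = mex{} = 0
G(4) = mex{0} = 1
G(5) = mex{0} = 1
G(6) = mex{0} = 1
G(7) = mex{0} = 1
G(8) = mex{1,0} = 2
G(9) = mex{1,0} = 2
G(10) = mex{1,0} = 2
G(11) = mex{1,0,0} = 2
G(12) = mex{2,1,0} = 3
G(13) = mex{2,1,0} = 3
G(14) = mex{2,1,0} = 3
G(15) = mex{2,1,1} = 0
G(16) = mex{3,2,1} = 0
G(17) = mex{3,2,1} = 0
G(18) = mex{3,2,1} = 0
P-positions are exactly the n with G(n) = 0.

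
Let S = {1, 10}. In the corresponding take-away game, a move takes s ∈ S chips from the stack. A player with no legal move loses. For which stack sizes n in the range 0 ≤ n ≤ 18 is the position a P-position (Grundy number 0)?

0, 2, 4, 6, 8, 11, 13, 15, 17

G(0) = 0
G(1) = mex{0} = 1
G(2) = mex{1} = 0
G(3) = mex{0} = 1
G(4) = mex{1} = 0
G(5) = mex{0} = 1
G(6) = mex{1} = 0
G(7) = mex{0} = 1
G(8) = mex{1} = 0
G(9) = mex{0} = 1
G(10) = mex{1,0} = 2
G(11) = mex{2,1} = 0
G(12) = mex{0,0} = 1
G(13) = mex{1,1} = 0
G(14) = mex{0,0} = 1
G(15) = mex{1,1} = 0
G(16) = mex{0,0} = 1
G(17) = mex{1,1} = 0
G(18) = mex{0,0} = 1
P-positions are exactly the n with G(n) = 0.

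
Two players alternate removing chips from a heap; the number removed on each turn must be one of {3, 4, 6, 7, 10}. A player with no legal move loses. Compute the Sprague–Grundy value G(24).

n :  0  1  2  3  4  5  6  7  8  9 10 11 12 13 14 15 16 17 18 19 20 21 22 23 24
G :  0  0  0  1  1  1  2  2  2  3  3  3  4  0  0  0  1  1  1  2  2  2  3  3  3

3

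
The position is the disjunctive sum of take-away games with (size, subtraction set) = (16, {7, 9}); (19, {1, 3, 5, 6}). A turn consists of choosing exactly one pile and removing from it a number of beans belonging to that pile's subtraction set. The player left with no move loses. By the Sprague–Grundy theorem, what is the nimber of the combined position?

2

Pile A, S = {7, 9}:
G(0) = 0
G(1) = mex{} = 0
G(2) = mex{} = 0
G(3) = mex{} = 0
G(4) = mex{} = 0
G(5) = mex{} = 0
G(6) = mex{} = 0
G(7) = mex{0} = 1
G(8) = mex{0} = 1
G(9) = mex{0,0} = 1
G(10) = mex{0,0} = 1
G(11) = mex{0,0} = 1
G(12) = mex{0,0} = 1
G(13) = mex{0,0} = 1
G(14) = mex{1,0} = 2
G(15) = mex{1,0} = 2
G(16) = mex{1,1} = 0
G_A(16) = 0.
Pile B, S = {1, 3, 5, 6}:
n :  0  1  2  3  4  5  6  7  8  9 10 11 12 13 14 15 16 17 18 19
G :  0  1  0  1  0  1  2  3  2  3  2  0  1  0  1  0  1  2  3  2
G_B(19) = 2.
Combined Grundy value = 0 ⊕ 2 = 2.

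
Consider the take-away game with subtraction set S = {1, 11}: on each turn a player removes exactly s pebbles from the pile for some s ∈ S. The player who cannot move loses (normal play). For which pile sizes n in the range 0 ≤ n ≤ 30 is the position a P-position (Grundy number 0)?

n :  0  1  2  3  4  5  6  7  8  9 10 11 12 13 14 15 16 17 18 19 20 21 22 23 24 25 26 27 28 29 30
G :  0  1  0  1  0  1  0  1  0  1  0  1  0  1  0  1  0  1  0  1  0  1  0  1  0  1  0  1  0  1  0
P-positions are exactly the n with G(n) = 0.

0, 2, 4, 6, 8, 10, 12, 14, 16, 18, 20, 22, 24, 26, 28, 30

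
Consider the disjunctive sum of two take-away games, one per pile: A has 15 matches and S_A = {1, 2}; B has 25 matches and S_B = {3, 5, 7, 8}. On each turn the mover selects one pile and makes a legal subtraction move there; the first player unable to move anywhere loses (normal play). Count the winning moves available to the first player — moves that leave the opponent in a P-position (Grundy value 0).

Pile A, S = {1, 2}:
n :  0  1  2  3  4  5  6  7  8  9 10 11 12 13 14 15
G :  0  1  2  0  1  2  0  1  2  0  1  2  0  1  2  0
G_A(15) = 0.
Pile B, S = {3, 5, 7, 8}:
n :  0  1  2  3  4  5  6  7  8  9 10 11 12 13 14 15 16 17 18 19 20 21 22 23 24 25
G :  0  0  0  1  1  1  2  2  2  3  3  0  0  0  1  1  1  2  2  2  3  3  0  0  0  1
G_B(25) = 1.
Combined Grundy value = 0 ⊕ 1 = 1.
A winning move leaves total XOR = 0, i.e. changes one component's Grundy value g to g ⊕ X where X is the current total.
Pile A: need g' = 0⊕1 = 1. Options: 15−1→G=2, 15−2→G=1. Hits: 1.
Pile B: need g' = 1⊕1 = 0. Options: 25−3→G=0, 25−5→G=3, 25−7→G=2, 25−8→G=2. Hits: 1.

2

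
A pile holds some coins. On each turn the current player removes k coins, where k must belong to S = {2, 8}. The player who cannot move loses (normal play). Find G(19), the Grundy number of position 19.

2

G(0) = 0
G(1) = mex{} = 0
G(2) = mex{0} = 1
G(3) = mex{0} = 1
G(4) = mex{1} = 0
G(5) = mex{1} = 0
G(6) = mex{0} = 1
G(7) = mex{0} = 1
G(8) = mex{1,0} = 2
G(9) = mex{1,0} = 2
G(10) = mex{2,1} = 0
G(11) = mex{2,1} = 0
G(12) = mex{0,0} = 1
G(13) = mex{0,0} = 1
G(14) = mex{1,1} = 0
G(15) = mex{1,1} = 0
G(16) = mex{0,2} = 1
G(17) = mex{0,2} = 1
G(18) = mex{1,0} = 2
G(19) = mex{1,0} = 2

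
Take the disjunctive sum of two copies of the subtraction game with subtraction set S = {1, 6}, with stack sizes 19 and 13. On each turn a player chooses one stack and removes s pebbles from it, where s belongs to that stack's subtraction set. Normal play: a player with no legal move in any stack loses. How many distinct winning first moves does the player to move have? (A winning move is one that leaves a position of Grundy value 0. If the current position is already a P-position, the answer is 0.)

2

All stacks use S = {1, 6}:
n :  0  1  2  3  4  5  6  7  8  9 10 11 12 13 14 15 16 17 18 19
G :  0  1  0  1  0  1  2  0  1  0  1  0  1  2  0  1  0  1  0  1
Stack A: G(19) = 1.
Stack B: G(13) = 2.
Combined Grundy value = 1 ⊕ 2 = 3.
A winning move leaves total XOR = 0, i.e. changes one component's Grundy value g to g ⊕ X where X is the current total.
Stack A: need g' = 1⊕3 = 2. Options: 19−1→G=0, 19−6→G=2. Hits: 1.
Stack B: need g' = 2⊕3 = 1. Options: 13−1→G=1, 13−6→G=0. Hits: 1.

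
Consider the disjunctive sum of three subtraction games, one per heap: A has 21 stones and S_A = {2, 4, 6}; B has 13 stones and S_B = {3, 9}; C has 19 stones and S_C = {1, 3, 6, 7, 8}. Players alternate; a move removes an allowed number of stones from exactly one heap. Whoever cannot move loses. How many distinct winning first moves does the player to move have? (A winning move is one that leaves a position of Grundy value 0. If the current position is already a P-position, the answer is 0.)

0

Heap A, S = {2, 4, 6}:
n :  0  1  2  3  4  5  6  7  8  9 10 11 12 13 14 15 16 17 18 19 20 21
G :  0  0  1  1  2  2  3  3  0  0  1  1  2  2  3  3  0  0  1  1  2  2
G_A(21) = 2.
Heap B, S = {3, 9}:
G(0) = 0
G(1) = mex{} = 0
G(2) = mex{} = 0
G(3) = mex{0} = 1
G(4) = mex{0} = 1
G(5) = mex{0} = 1
G(6) = mex{1} = 0
G(7) = mex{1} = 0
G(8) = mex{1} = 0
G(9) = mex{0,0} = 1
G(10) = mex{0,0} = 1
G(11) = mex{0,0} = 1
G(12) = mex{1,1} = 0
G(13) = mex{1,1} = 0
G_B(13) = 0.
Heap C, S = {1, 3, 6, 7, 8}:
G(0) = 0
G(1) = mex{0} = 1
G(2) = mex{1} = 0
G(3) = mex{0,0} = 1
G(4) = mex{1,1} = 0
G(5) = mex{0,0} = 1
G(6) = mex{1,1,0} = 2
G(7) = mex{2,0,1,0} = 3
G(8) = mex{3,1,0,1,0} = 2
G(9) = mex{2,2,1,0,1} = 3
G(10) = mex{3,3,0,1,0} = 2
G(11) = mex{2,2,1,0,1} = 3
G(12) = mex{3,3,2,1,0} = 4
G(13) = mex{4,2,3,2,1} = 0
G(14) = mex{0,3,2,3,2} = 1
G(15) = mex{1,4,3,2,3} = 0
G(16) = mex{0,0,2,3,2} = 1
G(17) = mex{1,1,3,2,3} = 0
G(18) = mex{0,0,4,3,2} = 1
G(19) = mex{1,1,0,4,3} = 2
G_C(19) = 2.
Combined Grundy value = 2 ⊕ 0 ⊕ 2 = 0.
A winning move leaves total XOR = 0, i.e. changes one component's Grundy value g to g ⊕ X where X is the current total.
Heap A: target g' = 2⊕0 = 2, but every legal move changes the Grundy value (mex property), so 0 moves.
Heap B: target g' = 0⊕0 = 0, but every legal move changes the Grundy value (mex property), so 0 moves.
Heap C: target g' = 2⊕0 = 2, but every legal move changes the Grundy value (mex property), so 0 moves.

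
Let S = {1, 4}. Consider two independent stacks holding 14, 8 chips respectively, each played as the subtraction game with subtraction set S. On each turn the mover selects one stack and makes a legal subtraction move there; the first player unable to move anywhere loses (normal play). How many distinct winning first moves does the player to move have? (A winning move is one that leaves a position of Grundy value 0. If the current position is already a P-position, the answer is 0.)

2

All stacks use S = {1, 4}:
n :  0  1  2  3  4  5  6  7  8  9 10 11 12 13 14
G :  0  1  0  1  2  0  1  0  1  2  0  1  0  1  2
Stack A: G(14) = 2.
Stack B: G(8) = 1.
Combined Grundy value = 2 ⊕ 1 = 3.
A winning move leaves total XOR = 0, i.e. changes one component's Grundy value g to g ⊕ X where X is the current total.
Stack A: need g' = 2⊕3 = 1. Options: 14−1→G=1, 14−4→G=0. Hits: 1.
Stack B: need g' = 1⊕3 = 2. Options: 8−1→G=0, 8−4→G=2. Hits: 1.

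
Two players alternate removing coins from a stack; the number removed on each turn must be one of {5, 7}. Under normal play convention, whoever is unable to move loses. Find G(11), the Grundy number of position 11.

G(0) = 0
G(1) = mex{} = 0
G(2) = mex{} = 0
G(3) = mex{} = 0
G(4) = mex{} = 0
G(5) = mex{0} = 1
G(6) = mex{0} = 1
G(7) = mex{0,0} = 1
G(8) = mex{0,0} = 1
G(9) = mex{0,0} = 1
G(10) = mex{1,0} = 2
G(11) = mex{1,0} = 2

2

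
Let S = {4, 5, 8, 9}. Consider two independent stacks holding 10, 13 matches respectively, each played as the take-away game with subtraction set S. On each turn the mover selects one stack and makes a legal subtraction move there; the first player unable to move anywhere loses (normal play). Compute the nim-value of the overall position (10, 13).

2

All stacks use S = {4, 5, 8, 9}:
n :  0  1  2  3  4  5  6  7  8  9 10 11 12 13
G :  0  0  0  0  1  1  1  1  2  2  2  2  3  0
Stack A: G(10) = 2.
Stack B: G(13) = 0.
Combined Grundy value = 2 ⊕ 0 = 2.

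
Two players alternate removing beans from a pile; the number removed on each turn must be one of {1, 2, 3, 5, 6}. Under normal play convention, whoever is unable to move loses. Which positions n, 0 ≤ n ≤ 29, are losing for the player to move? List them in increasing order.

G(0) = 0
G(1) = mex{0} = 1
G(2) = mex{1,0} = 2
G(3) = mex{2,1,0} = 3
G(4) = mex{3,2,1} = 0
G(5) = mex{0,3,2,0} = 1
G(6) = mex{1,0,3,1,0} = 2
G(7) = mex{2,1,0,2,1} = 3
G(8) = mex{3,2,1,3,2} = 0
G(9) = mex{0,3,2,0,3} = 1
G(10) = mex{1,0,3,1,0} = 2
G(11) = mex{2,1,0,2,1} = 3
G(12) = mex{3,2,1,3,2} = 0
G(13) = mex{0,3,2,0,3} = 1
G(14) = mex{1,0,3,1,0} = 2
G(15) = mex{2,1,0,2,1} = 3
G(16) = mex{3,2,1,3,2} = 0
G(17) = mex{0,3,2,0,3} = 1
G(18) = mex{1,0,3,1,0} = 2
G(19) = mex{2,1,0,2,1} = 3
G(20) = mex{3,2,1,3,2} = 0
G(21) = mex{0,3,2,0,3} = 1
G(22) = mex{1,0,3,1,0} = 2
G(23) = mex{2,1,0,2,1} = 3
G(24) = mex{3,2,1,3,2} = 0
G(25) = mex{0,3,2,0,3} = 1
G(26) = mex{1,0,3,1,0} = 2
G(27) = mex{2,1,0,2,1} = 3
G(28) = mex{3,2,1,3,2} = 0
G(29) = mex{0,3,2,0,3} = 1
P-positions are exactly the n with G(n) = 0.

0, 4, 8, 12, 16, 20, 24, 28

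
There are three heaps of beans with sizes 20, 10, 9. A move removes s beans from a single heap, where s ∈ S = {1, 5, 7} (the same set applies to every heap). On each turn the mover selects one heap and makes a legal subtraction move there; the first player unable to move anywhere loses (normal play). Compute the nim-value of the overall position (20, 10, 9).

All heaps use S = {1, 5, 7}:
G(0) = 0
G(1) = mex{0} = 1
G(2) = mex{1} = 0
G(3) = mex{0} = 1
G(4) = mex{1} = 0
G(5) = mex{0,0} = 1
G(6) = mex{1,1} = 0
G(7) = mex{0,0,0} = 1
G(8) = mex{1,1,1} = 0
G(9) = mex{0,0,0} = 1
G(10) = mex{1,1,1} = 0
G(11) = mex{0,0,0} = 1
G(12) = mex{1,1,1} = 0
G(13) = mex{0,0,0} = 1
G(14) = mex{1,1,1} = 0
G(15) = mex{0,0,0} = 1
G(16) = mex{1,1,1} = 0
G(17) = mex{0,0,0} = 1
G(18) = mex{1,1,1} = 0
G(19) = mex{0,0,0} = 1
G(20) = mex{1,1,1} = 0
Heap A: G(20) = 0.
Heap B: G(10) = 0.
Heap C: G(9) = 1.
Combined Grundy value = 0 ⊕ 0 ⊕ 1 = 1.

1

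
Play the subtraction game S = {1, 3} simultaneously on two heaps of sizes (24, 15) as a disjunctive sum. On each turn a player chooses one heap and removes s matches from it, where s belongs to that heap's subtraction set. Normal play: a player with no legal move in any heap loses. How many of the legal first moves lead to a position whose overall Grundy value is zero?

4

All heaps use S = {1, 3}:
G(0) = 0
G(1) = mex{0} = 1
G(2) = mex{1} = 0
G(3) = mex{0,0} = 1
G(4) = mex{1,1} = 0
G(5) = mex{0,0} = 1
G(6) = mex{1,1} = 0
G(7) = mex{0,0} = 1
G(8) = mex{1,1} = 0
G(9) = mex{0,0} = 1
G(10) = mex{1,1} = 0
G(11) = mex{0,0} = 1
G(12) = mex{1,1} = 0
G(13) = mex{0,0} = 1
G(14) = mex{1,1} = 0
G(15) = mex{0,0} = 1
G(16) = mex{1,1} = 0
G(17) = mex{0,0} = 1
G(18) = mex{1,1} = 0
G(19) = mex{0,0} = 1
G(20) = mex{1,1} = 0
G(21) = mex{0,0} = 1
G(22) = mex{1,1} = 0
G(23) = mex{0,0} = 1
G(24) = mex{1,1} = 0
Heap A: G(24) = 0.
Heap B: G(15) = 1.
Combined Grundy value = 0 ⊕ 1 = 1.
A winning move leaves total XOR = 0, i.e. changes one component's Grundy value g to g ⊕ X where X is the current total.
Heap A: need g' = 0⊕1 = 1. Options: 24−1→G=1, 24−3→G=1. Hits: 2.
Heap B: need g' = 1⊕1 = 0. Options: 15−1→G=0, 15−3→G=0. Hits: 2.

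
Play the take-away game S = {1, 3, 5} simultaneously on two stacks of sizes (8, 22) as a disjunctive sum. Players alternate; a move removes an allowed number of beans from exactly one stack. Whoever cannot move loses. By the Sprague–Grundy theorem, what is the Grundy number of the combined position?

All stacks use S = {1, 3, 5}:
G(0) = 0
G(1) = mex{0} = 1
G(2) = mex{1} = 0
G(3) = mex{0,0} = 1
G(4) = mex{1,1} = 0
G(5) = mex{0,0,0} = 1
G(6) = mex{1,1,1} = 0
G(7) = mex{0,0,0} = 1
G(8) = mex{1,1,1} = 0
G(9) = mex{0,0,0} = 1
G(10) = mex{1,1,1} = 0
G(11) = mex{0,0,0} = 1
G(12) = mex{1,1,1} = 0
G(13) = mex{0,0,0} = 1
G(14) = mex{1,1,1} = 0
G(15) = mex{0,0,0} = 1
G(16) = mex{1,1,1} = 0
G(17) = mex{0,0,0} = 1
G(18) = mex{1,1,1} = 0
G(19) = mex{0,0,0} = 1
G(20) = mex{1,1,1} = 0
G(21) = mex{0,0,0} = 1
G(22) = mex{1,1,1} = 0
Stack A: G(8) = 0.
Stack B: G(22) = 0.
Combined Grundy value = 0 ⊕ 0 = 0.

0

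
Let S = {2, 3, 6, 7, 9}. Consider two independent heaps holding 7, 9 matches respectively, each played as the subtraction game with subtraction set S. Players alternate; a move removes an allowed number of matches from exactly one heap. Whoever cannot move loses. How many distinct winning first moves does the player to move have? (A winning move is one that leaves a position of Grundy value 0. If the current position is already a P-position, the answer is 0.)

All heaps use S = {2, 3, 6, 7, 9}:
G(0) = 0
G(1) = mex{} = 0
G(2) = mex{0} = 1
G(3) = mex{0,0} = 1
G(4) = mex{1,0} = 2
G(5) = mex{1,1} = 0
G(6) = mex{2,1,0} = 3
G(7) = mex{0,2,0,0} = 1
G(8) = mex{3,0,1,0} = 2
G(9) = mex{1,3,1,1,0} = 2
Heap A: G(7) = 1.
Heap B: G(9) = 2.
Combined Grundy value = 1 ⊕ 2 = 3.
A winning move leaves total XOR = 0, i.e. changes one component's Grundy value g to g ⊕ X where X is the current total.
Heap A: need g' = 1⊕3 = 2. Options: 7−2→G=0, 7−3→G=2, 7−6→G=0, 7−7→G=0. Hits: 1.
Heap B: need g' = 2⊕3 = 1. Options: 9−2→G=1, 9−3→G=3, 9−6→G=1, 9−7→G=1, 9−9→G=0. Hits: 3.

4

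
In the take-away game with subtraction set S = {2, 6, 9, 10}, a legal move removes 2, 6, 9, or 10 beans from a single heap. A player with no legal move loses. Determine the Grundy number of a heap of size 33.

G(0) = 0
G(1) = mex{} = 0
G(2) = mex{0} = 1
G(3) = mex{0} = 1
G(4) = mex{1} = 0
G(5) = mex{1} = 0
G(6) = mex{0,0} = 1
G(7) = mex{0,0} = 1
G(8) = mex{1,1} = 0
G(9) = mex{1,1,0} = 2
G(10) = mex{0,0,0,0} = 1
G(11) = mex{2,0,1,0} = 3
G(12) = mex{1,1,1,1} = 0
G(13) = mex{3,1,0,1} = 2
G(14) = mex{0,0,0,0} = 1
G(15) = mex{2,2,1,0} = 3
G(16) = mex{1,1,1,1} = 0
G(17) = mex{3,3,0,1} = 2
G(18) = mex{0,0,2,0} = 1
G(19) = mex{2,2,1,2} = 0
G(20) = mex{1,1,3,1} = 0
G(21) = mex{0,3,0,3} = 1
G(22) = mex{0,0,2,0} = 1
G(23) = mex{1,2,1,2} = 0
G(24) = mex{1,1,3,1} = 0
G(25) = mex{0,0,0,3} = 1
G(26) = mex{0,0,2,0} = 1
G(27) = mex{1,1,1,2} = 0
G(28) = mex{1,1,0,1} = 2
G(29) = mex{0,0,0,0} = 1
G(30) = mex{2,0,1,0} = 3
G(31) = mex{1,1,1,1} = 0
G(32) = mex{3,1,0,1} = 2
G(33) = mex{0,0,0,0} = 1

1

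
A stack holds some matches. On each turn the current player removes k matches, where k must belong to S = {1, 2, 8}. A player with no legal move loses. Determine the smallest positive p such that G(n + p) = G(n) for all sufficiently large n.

3

G(0) = 0
G(1) = mex{0} = 1
G(2) = mex{1,0} = 2
G(3) = mex{2,1} = 0
G(4) = mex{0,2} = 1
G(5) = mex{1,0} = 2
G(6) = mex{2,1} = 0
G(7) = mex{0,2} = 1
G(8) = mex{1,0,0} = 2
G(9) = mex{2,1,1} = 0
G(10) = mex{0,2,2} = 1
G(11) = mex{1,0,0} = 2
G(12) = mex{2,1,1} = 0
G(13) = mex{0,2,2} = 1
G(14) = mex{1,0,0} = 2
G(n+3) = G(n) holds for n = 0,…,7 (a full window of length max(S) = 8), so the sequence is purely periodic with period 3.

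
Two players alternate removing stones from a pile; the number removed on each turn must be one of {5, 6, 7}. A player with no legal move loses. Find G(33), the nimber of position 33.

1

G(0) = 0
G(1) = mex{} = 0
G(2) = mex{} = 0
G(3) = mex{} = 0
G(4) = mex{} = 0
G(5) = mex{0} = 1
G(6) = mex{0,0} = 1
G(7) = mex{0,0,0} = 1
G(8) = mex{0,0,0} = 1
G(9) = mex{0,0,0} = 1
G(10) = mex{1,0,0} = 2
G(11) = mex{1,1,0} = 2
G(12) = mex{1,1,1} = 0
G(13) = mex{1,1,1} = 0
G(14) = mex{1,1,1} = 0
G(15) = mex{2,1,1} = 0
G(16) = mex{2,2,1} = 0
G(17) = mex{0,2,2} = 1
G(18) = mex{0,0,2} = 1
G(19) = mex{0,0,0} = 1
G(20) = mex{0,0,0} = 1
G(21) = mex{0,0,0} = 1
G(22) = mex{1,0,0} = 2
G(23) = mex{1,1,0} = 2
G(24) = mex{1,1,1} = 0
G(25) = mex{1,1,1} = 0
G(26) = mex{1,1,1} = 0
G(27) = mex{2,1,1} = 0
G(28) = mex{2,2,1} = 0
G(29) = mex{0,2,2} = 1
G(30) = mex{0,0,2} = 1
G(31) = mex{0,0,0} = 1
G(32) = mex{0,0,0} = 1
G(33) = mex{0,0,0} = 1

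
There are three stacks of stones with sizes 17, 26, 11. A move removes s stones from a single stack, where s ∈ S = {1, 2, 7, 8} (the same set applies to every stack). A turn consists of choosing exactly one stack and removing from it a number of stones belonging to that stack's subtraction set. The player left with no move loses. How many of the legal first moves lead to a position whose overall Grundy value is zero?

6

All stacks use S = {1, 2, 7, 8}:
G(0) = 0
G(1) = mex{0} = 1
G(2) = mex{1,0} = 2
G(3) = mex{2,1} = 0
G(4) = mex{0,2} = 1
G(5) = mex{1,0} = 2
G(6) = mex{2,1} = 0
G(7) = mex{0,2,0} = 1
G(8) = mex{1,0,1,0} = 2
G(9) = mex{2,1,2,1} = 0
G(10) = mex{0,2,0,2} = 1
G(11) = mex{1,0,1,0} = 2
G(12) = mex{2,1,2,1} = 0
G(13) = mex{0,2,0,2} = 1
G(14) = mex{1,0,1,0} = 2
G(15) = mex{2,1,2,1} = 0
G(16) = mex{0,2,0,2} = 1
G(17) = mex{1,0,1,0} = 2
G(18) = mex{2,1,2,1} = 0
G(19) = mex{0,2,0,2} = 1
G(20) = mex{1,0,1,0} = 2
G(21) = mex{2,1,2,1} = 0
G(22) = mex{0,2,0,2} = 1
G(23) = mex{1,0,1,0} = 2
G(24) = mex{2,1,2,1} = 0
G(25) = mex{0,2,0,2} = 1
G(26) = mex{1,0,1,0} = 2
Stack A: G(17) = 2.
Stack B: G(26) = 2.
Stack C: G(11) = 2.
Combined Grundy value = 2 ⊕ 2 ⊕ 2 = 2.
A winning move leaves total XOR = 0, i.e. changes one component's Grundy value g to g ⊕ X where X is the current total.
Stack A: need g' = 2⊕2 = 0. Options: 17−1→G=1, 17−2→G=0, 17−7→G=1, 17−8→G=0. Hits: 2.
Stack B: need g' = 2⊕2 = 0. Options: 26−1→G=1, 26−2→G=0, 26−7→G=1, 26−8→G=0. Hits: 2.
Stack C: need g' = 2⊕2 = 0. Options: 11−1→G=1, 11−2→G=0, 11−7→G=1, 11−8→G=0. Hits: 2.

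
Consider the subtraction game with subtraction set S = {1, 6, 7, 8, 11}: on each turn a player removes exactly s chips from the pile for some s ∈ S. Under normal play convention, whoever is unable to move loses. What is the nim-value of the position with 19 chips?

n :  0  1  2  3  4  5  6  7  8  9 10 11 12 13 14 15 16 17 18 19
G :  0  1  0  1  0  1  2  3  2  3  2  3  4  5  0  1  0  1  0  1

1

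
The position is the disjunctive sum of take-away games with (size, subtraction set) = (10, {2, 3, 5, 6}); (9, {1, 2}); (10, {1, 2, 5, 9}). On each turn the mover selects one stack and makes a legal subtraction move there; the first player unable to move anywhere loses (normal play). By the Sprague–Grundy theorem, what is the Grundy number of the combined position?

Stack A, S = {2, 3, 5, 6}:
n :  0  1  2  3  4  5  6  7  8  9 10
G :  0  0  1  1  2  2  3  3  0  0  1
G_A(10) = 1.
Stack B, S = {1, 2}:
n : 0 1 2 3 4 5 6 7 8 9
G : 0 1 2 0 1 2 0 1 2 0
G_B(9) = 0.
Stack C, S = {1, 2, 5, 9}:
n :  0  1  2  3  4  5  6  7  8  9 10
G :  0  1  2  0  1  2  0  1  2  3  0
G_C(10) = 0.
Combined Grundy value = 1 ⊕ 0 ⊕ 0 = 1.

1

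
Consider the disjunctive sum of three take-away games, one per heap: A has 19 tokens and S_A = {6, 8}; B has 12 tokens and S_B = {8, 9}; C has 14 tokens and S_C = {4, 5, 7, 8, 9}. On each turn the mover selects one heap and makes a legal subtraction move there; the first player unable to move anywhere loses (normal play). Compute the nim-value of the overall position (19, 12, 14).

Heap A, S = {6, 8}:
n :  0  1  2  3  4  5  6  7  8  9 10 11 12 13 14 15 16 17 18 19
G :  0  0  0  0  0  0  1  1  1  1  1  1  2  2  0  0  0  0  0  0
G_A(19) = 0.
Heap B, S = {8, 9}:
G(0) = 0
G(1) = mex{} = 0
G(2) = mex{} = 0
G(3) = mex{} = 0
G(4) = mex{} = 0
G(5) = mex{} = 0
G(6) = mex{} = 0
G(7) = mex{} = 0
G(8) = mex{0} = 1
G(9) = mex{0,0} = 1
G(10) = mex{0,0} = 1
G(11) = mex{0,0} = 1
G(12) = mex{0,0} = 1
G_B(12) = 1.
Heap C, S = {4, 5, 7, 8, 9}:
n :  0  1  2  3  4  5  6  7  8  9 10 11 12 13 14
G :  0  0  0  0  1  1  1  1  2  2  2  2  3  0  0
G_C(14) = 0.
Combined Grundy value = 0 ⊕ 1 ⊕ 0 = 1.

1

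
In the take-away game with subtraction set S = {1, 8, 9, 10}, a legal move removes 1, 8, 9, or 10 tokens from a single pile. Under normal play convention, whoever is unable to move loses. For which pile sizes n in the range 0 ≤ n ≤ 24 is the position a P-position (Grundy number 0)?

G(0) = 0
G(1) = mex{0} = 1
G(2) = mex{1} = 0
G(3) = mex{0} = 1
G(4) = mex{1} = 0
G(5) = mex{0} = 1
G(6) = mex{1} = 0
G(7) = mex{0} = 1
G(8) = mex{1,0} = 2
G(9) = mex{2,1,0} = 3
G(10) = mex{3,0,1,0} = 2
G(11) = mex{2,1,0,1} = 3
G(12) = mex{3,0,1,0} = 2
G(13) = mex{2,1,0,1} = 3
G(14) = mex{3,0,1,0} = 2
G(15) = mex{2,1,0,1} = 3
G(16) = mex{3,2,1,0} = 4
G(17) = mex{4,3,2,1} = 0
G(18) = mex{0,2,3,2} = 1
G(19) = mex{1,3,2,3} = 0
G(20) = mex{0,2,3,2} = 1
G(21) = mex{1,3,2,3} = 0
G(22) = mex{0,2,3,2} = 1
G(23) = mex{1,3,2,3} = 0
G(24) = mex{0,4,3,2} = 1
P-positions are exactly the n with G(n) = 0.

0, 2, 4, 6, 17, 19, 21, 23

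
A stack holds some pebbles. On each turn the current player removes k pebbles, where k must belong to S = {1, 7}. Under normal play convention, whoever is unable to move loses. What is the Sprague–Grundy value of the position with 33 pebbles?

n :  0  1  2  3  4  5  6  7  8  9 10 11 12 13 14 15 16 17 18 19 20 21 22 23 24 25 26 27 28 29 30 31 32 33
G :  0  1  0  1  0  1  0  1  0  1  0  1  0  1  0  1  0  1  0  1  0  1  0  1  0  1  0  1  0  1  0  1  0  1

1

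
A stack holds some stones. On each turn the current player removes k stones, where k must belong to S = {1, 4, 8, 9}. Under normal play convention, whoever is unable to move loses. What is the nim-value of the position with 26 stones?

G(0) = 0
G(1) = mex{0} = 1
G(2) = mex{1} = 0
G(3) = mex{0} = 1
G(4) = mex{1,0} = 2
G(5) = mex{2,1} = 0
G(6) = mex{0,0} = 1
G(7) = mex{1,1} = 0
G(8) = mex{0,2,0} = 1
G(9) = mex{1,0,1,0} = 2
G(10) = mex{2,1,0,1} = 3
G(11) = mex{3,0,1,0} = 2
G(12) = mex{2,1,2,1} = 0
G(13) = mex{0,2,0,2} = 1
G(14) = mex{1,3,1,0} = 2
G(15) = mex{2,2,0,1} = 3
G(16) = mex{3,0,1,0} = 2
G(17) = mex{2,1,2,1} = 0
G(18) = mex{0,2,3,2} = 1
G(19) = mex{1,3,2,3} = 0
G(20) = mex{0,2,0,2} = 1
G(21) = mex{1,0,1,0} = 2
G(22) = mex{2,1,2,1} = 0
G(23) = mex{0,0,3,2} = 1
G(24) = mex{1,1,2,3} = 0
G(25) = mex{0,2,0,2} = 1
G(26) = mex{1,0,1,0} = 2

2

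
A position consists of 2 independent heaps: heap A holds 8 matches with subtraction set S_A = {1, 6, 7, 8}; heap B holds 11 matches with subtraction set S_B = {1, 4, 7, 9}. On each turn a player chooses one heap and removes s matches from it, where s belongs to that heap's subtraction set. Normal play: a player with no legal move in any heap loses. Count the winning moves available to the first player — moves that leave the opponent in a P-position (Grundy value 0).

Heap A, S = {1, 6, 7, 8}:
n : 0 1 2 3 4 5 6 7 8
G : 0 1 0 1 0 1 2 3 2
G_A(8) = 2.
Heap B, S = {1, 4, 7, 9}:
G(0) = 0
G(1) = mex{0} = 1
G(2) = mex{1} = 0
G(3) = mex{0} = 1
G(4) = mex{1,0} = 2
G(5) = mex{2,1} = 0
G(6) = mex{0,0} = 1
G(7) = mex{1,1,0} = 2
G(8) = mex{2,2,1} = 0
G(9) = mex{0,0,0,0} = 1
G(10) = mex{1,1,1,1} = 0
G(11) = mex{0,2,2,0} = 1
G_B(11) = 1.
Combined Grundy value = 2 ⊕ 1 = 3.
A winning move leaves total XOR = 0, i.e. changes one component's Grundy value g to g ⊕ X where X is the current total.
Heap A: need g' = 2⊕3 = 1. Options: 8−1→G=3, 8−6→G=0, 8−7→G=1, 8−8→G=0. Hits: 1.
Heap B: need g' = 1⊕3 = 2. Options: 11−1→G=0, 11−4→G=2, 11−7→G=2, 11−9→G=0. Hits: 2.

3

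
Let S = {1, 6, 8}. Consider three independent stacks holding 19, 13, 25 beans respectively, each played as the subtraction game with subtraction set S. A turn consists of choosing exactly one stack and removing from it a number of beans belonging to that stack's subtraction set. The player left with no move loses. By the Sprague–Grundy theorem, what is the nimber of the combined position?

3

All stacks use S = {1, 6, 8}:
n :  0  1  2  3  4  5  6  7  8  9 10 11 12 13 14 15 16 17 18 19 20 21 22 23 24 25
G :  0  1  0  1  0  1  2  0  1  0  1  0  1  2  0  1  0  1  0  1  2  0  1  0  1  0
Stack A: G(19) = 1.
Stack B: G(13) = 2.
Stack C: G(25) = 0.
Combined Grundy value = 1 ⊕ 2 ⊕ 0 = 3.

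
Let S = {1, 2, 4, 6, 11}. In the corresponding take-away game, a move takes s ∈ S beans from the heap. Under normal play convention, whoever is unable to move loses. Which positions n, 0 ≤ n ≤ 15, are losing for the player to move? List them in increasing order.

0, 3, 8, 13

G(0) = 0
G(1) = mex{0} = 1
G(2) = mex{1,0} = 2
G(3) = mex{2,1} = 0
G(4) = mex{0,2,0} = 1
G(5) = mex{1,0,1} = 2
G(6) = mex{2,1,2,0} = 3
G(7) = mex{3,2,0,1} = 4
G(8) = mex{4,3,1,2} = 0
G(9) = mex{0,4,2,0} = 1
G(10) = mex{1,0,3,1} = 2
G(11) = mex{2,1,4,2,0} = 3
G(12) = mex{3,2,0,3,1} = 4
G(13) = mex{4,3,1,4,2} = 0
G(14) = mex{0,4,2,0,0} = 1
G(15) = mex{1,0,3,1,1} = 2
P-positions are exactly the n with G(n) = 0.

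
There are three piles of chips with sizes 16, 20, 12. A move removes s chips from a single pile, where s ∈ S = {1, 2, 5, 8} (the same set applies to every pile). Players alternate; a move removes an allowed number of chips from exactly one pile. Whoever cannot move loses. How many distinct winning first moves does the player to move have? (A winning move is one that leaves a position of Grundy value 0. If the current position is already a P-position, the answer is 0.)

All piles use S = {1, 2, 5, 8}:
n :  0  1  2  3  4  5  6  7  8  9 10 11 12 13 14 15 16 17 18 19 20
G :  0  1  2  0  1  2  0  1  2  0  1  2  0  1  2  0  1  2  0  1  2
Pile A: G(16) = 1.
Pile B: G(20) = 2.
Pile C: G(12) = 0.
Combined Grundy value = 1 ⊕ 2 ⊕ 0 = 3.
A winning move leaves total XOR = 0, i.e. changes one component's Grundy value g to g ⊕ X where X is the current total.
Pile A: need g' = 1⊕3 = 2. Options: 16−1→G=0, 16−2→G=2, 16−5→G=2, 16−8→G=2. Hits: 3.
Pile B: need g' = 2⊕3 = 1. Options: 20−1→G=1, 20−2→G=0, 20−5→G=0, 20−8→G=0. Hits: 1.
Pile C: need g' = 0⊕3 = 3. Options: 12−1→G=2, 12−2→G=1, 12−5→G=1, 12−8→G=1. Hits: 0.

4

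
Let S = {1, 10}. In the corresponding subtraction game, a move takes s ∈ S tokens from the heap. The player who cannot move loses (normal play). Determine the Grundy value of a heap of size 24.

0

G(0) = 0
G(1) = mex{0} = 1
G(2) = mex{1} = 0
G(3) = mex{0} = 1
G(4) = mex{1} = 0
G(5) = mex{0} = 1
G(6) = mex{1} = 0
G(7) = mex{0} = 1
G(8) = mex{1} = 0
G(9) = mex{0} = 1
G(10) = mex{1,0} = 2
G(11) = mex{2,1} = 0
G(12) = mex{0,0} = 1
G(13) = mex{1,1} = 0
G(14) = mex{0,0} = 1
G(15) = mex{1,1} = 0
G(16) = mex{0,0} = 1
G(17) = mex{1,1} = 0
G(18) = mex{0,0} = 1
G(19) = mex{1,1} = 0
G(20) = mex{0,2} = 1
G(21) = mex{1,0} = 2
G(22) = mex{2,1} = 0
G(23) = mex{0,0} = 1
G(24) = mex{1,1} = 0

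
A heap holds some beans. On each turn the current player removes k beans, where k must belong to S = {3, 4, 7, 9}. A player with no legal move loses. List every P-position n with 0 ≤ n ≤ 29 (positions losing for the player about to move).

0, 1, 2, 12, 13, 14, 24, 25, 26

n :  0  1  2  3  4  5  6  7  8  9 10 11 12 13 14 15 16 17 18 19 20 21 22 23 24 25 26 27 28 29
G :  0  0  0  1  1  1  2  2  2  3  3  3  0  0  0  1  1  1  2  2  2  3  3  3  0  0  0  1  1  1
P-positions are exactly the n with G(n) = 0.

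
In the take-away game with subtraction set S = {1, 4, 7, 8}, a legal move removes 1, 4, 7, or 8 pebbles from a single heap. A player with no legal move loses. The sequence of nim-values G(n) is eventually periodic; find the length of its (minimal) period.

G(0) = 0
G(1) = mex{0} = 1
G(2) = mex{1} = 0
G(3) = mex{0} = 1
G(4) = mex{1,0} = 2
G(5) = mex{2,1} = 0
G(6) = mex{0,0} = 1
G(7) = mex{1,1,0} = 2
G(8) = mex{2,2,1,0} = 3
G(9) = mex{3,0,0,1} = 2
G(10) = mex{2,1,1,0} = 3
G(11) = mex{3,2,2,1} = 0
G(12) = mex{0,3,0,2} = 1
G(13) = mex{1,2,1,0} = 3
G(14) = mex{3,3,2,1} = 0
G(15) = mex{0,0,3,2} = 1
G(16) = mex{1,1,2,3} = 0
G(17) = mex{0,3,3,2} = 1
G(18) = mex{1,0,0,3} = 2
G(19) = mex{2,1,1,0} = 3
G(20) = mex{3,0,3,1} = 2
G(21) = mex{2,1,0,3} = 4
G(22) = mex{4,2,1,0} = 3
G(23) = mex{3,3,0,1} = 2
G(24) = mex{2,2,1,0} = 3
G(25) = mex{3,4,2,1} = 0
G(26) = mex{0,3,3,2} = 1
G(27) = mex{1,2,2,3} = 0
G(28) = mex{0,3,4,2} = 1
G(29) = mex{1,0,3,4} = 2
G(30) = mex{2,1,2,3} = 0
G(31) = mex{0,0,3,2} = 1
G(32) = mex{1,1,0,3} = 2
G(33) = mex{2,2,1,0} = 3
G(34) = mex{3,0,0,1} = 2
G(35) = mex{2,1,1,0} = 3
G(36) = mex{3,2,2,1} = 0
G(37) = mex{0,3,0,2} = 1
G(38) = mex{1,2,1,0} = 3
G(39) = mex{3,3,2,1} = 0
G(40) = mex{0,0,3,2} = 1
G(41) = mex{1,1,2,3} = 0
G(42) = mex{0,3,3,2} = 1
G(43) = mex{1,0,0,3} = 2
G(44) = mex{2,1,1,0} = 3
G(45) = mex{3,0,3,1} = 2
G(46) = mex{2,1,0,3} = 4
G(47) = mex{4,2,1,0} = 3
G(48) = mex{3,3,0,1} = 2
G(49) = mex{2,2,1,0} = 3
G(50) = mex{3,4,2,1} = 0
G(51) = mex{0,3,3,2} = 1
G(n+25) = G(n) holds for n = 0,…,7 (a full window of length max(S) = 8), so the sequence is purely periodic with period 25.

25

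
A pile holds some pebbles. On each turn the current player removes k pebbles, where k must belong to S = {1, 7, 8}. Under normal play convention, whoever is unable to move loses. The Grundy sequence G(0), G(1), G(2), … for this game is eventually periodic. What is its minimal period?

15

G(0) = 0
G(1) = mex{0} = 1
G(2) = mex{1} = 0
G(3) = mex{0} = 1
G(4) = mex{1} = 0
G(5) = mex{0} = 1
G(6) = mex{1} = 0
G(7) = mex{0,0} = 1
G(8) = mex{1,1,0} = 2
G(9) = mex{2,0,1} = 3
G(10) = mex{3,1,0} = 2
G(11) = mex{2,0,1} = 3
G(12) = mex{3,1,0} = 2
G(13) = mex{2,0,1} = 3
G(14) = mex{3,1,0} = 2
G(15) = mex{2,2,1} = 0
G(16) = mex{0,3,2} = 1
G(17) = mex{1,2,3} = 0
G(18) = mex{0,3,2} = 1
G(19) = mex{1,2,3} = 0
G(20) = mex{0,3,2} = 1
G(21) = mex{1,2,3} = 0
G(22) = mex{0,0,2} = 1
G(23) = mex{1,1,0} = 2
G(24) = mex{2,0,1} = 3
G(25) = mex{3,1,0} = 2
G(26) = mex{2,0,1} = 3
G(27) = mex{3,1,0} = 2
G(28) = mex{2,0,1} = 3
G(29) = mex{3,1,0} = 2
G(30) = mex{2,2,1} = 0
G(31) = mex{0,3,2} = 1
G(n+15) = G(n) holds for n = 0,…,7 (a full window of length max(S) = 8), so the sequence is purely periodic with period 15.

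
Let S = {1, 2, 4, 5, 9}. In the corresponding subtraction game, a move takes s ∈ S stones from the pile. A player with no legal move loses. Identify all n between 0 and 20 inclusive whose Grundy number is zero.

G(0) = 0
G(1) = mex{0} = 1
G(2) = mex{1,0} = 2
G(3) = mex{2,1} = 0
G(4) = mex{0,2,0} = 1
G(5) = mex{1,0,1,0} = 2
G(6) = mex{2,1,2,1} = 0
G(7) = mex{0,2,0,2} = 1
G(8) = mex{1,0,1,0} = 2
G(9) = mex{2,1,2,1,0} = 3
G(10) = mex{3,2,0,2,1} = 4
G(11) = mex{4,3,1,0,2} = 5
G(12) = mex{5,4,2,1,0} = 3
G(13) = mex{3,5,3,2,1} = 0
G(14) = mex{0,3,4,3,2} = 1
G(15) = mex{1,0,5,4,0} = 2
G(16) = mex{2,1,3,5,1} = 0
G(17) = mex{0,2,0,3,2} = 1
G(18) = mex{1,0,1,0,3} = 2
G(19) = mex{2,1,2,1,4} = 0
G(20) = mex{0,2,0,2,5} = 1
P-positions are exactly the n with G(n) = 0.

0, 3, 6, 13, 16, 19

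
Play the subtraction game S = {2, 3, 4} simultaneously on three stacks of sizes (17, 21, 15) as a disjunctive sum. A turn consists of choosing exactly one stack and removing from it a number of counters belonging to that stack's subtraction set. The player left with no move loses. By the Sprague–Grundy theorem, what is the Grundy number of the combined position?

2

All stacks use S = {2, 3, 4}:
G(0) = 0
G(1) = mex{} = 0
G(2) = mex{0} = 1
G(3) = mex{0,0} = 1
G(4) = mex{1,0,0} = 2
G(5) = mex{1,1,0} = 2
G(6) = mex{2,1,1} = 0
G(7) = mex{2,2,1} = 0
G(8) = mex{0,2,2} = 1
G(9) = mex{0,0,2} = 1
G(10) = mex{1,0,0} = 2
G(11) = mex{1,1,0} = 2
G(12) = mex{2,1,1} = 0
G(13) = mex{2,2,1} = 0
G(14) = mex{0,2,2} = 1
G(15) = mex{0,0,2} = 1
G(16) = mex{1,0,0} = 2
G(17) = mex{1,1,0} = 2
G(18) = mex{2,1,1} = 0
G(19) = mex{2,2,1} = 0
G(20) = mex{0,2,2} = 1
G(21) = mex{0,0,2} = 1
Stack A: G(17) = 2.
Stack B: G(21) = 1.
Stack C: G(15) = 1.
Combined Grundy value = 2 ⊕ 1 ⊕ 1 = 2.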